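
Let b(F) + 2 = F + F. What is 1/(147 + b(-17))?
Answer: 1/111 ≈ 0.0090090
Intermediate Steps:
b(F) = -2 + 2*F (b(F) = -2 + (F + F) = -2 + 2*F)
1/(147 + b(-17)) = 1/(147 + (-2 + 2*(-17))) = 1/(147 + (-2 - 34)) = 1/(147 - 36) = 1/111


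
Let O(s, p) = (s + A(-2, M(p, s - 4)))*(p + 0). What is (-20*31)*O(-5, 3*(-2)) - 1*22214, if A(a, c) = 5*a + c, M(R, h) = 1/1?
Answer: -74294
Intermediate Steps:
M(R, h) = 1
A(a, c) = c + 5*a
O(s, p) = p*(-9 + s) (O(s, p) = (s + (1 + 5*(-2)))*(p + 0) = (s + (1 - 10))*p = (s - 9)*p = (-9 + s)*p = p*(-9 + s))
(-20*31)*O(-5, 3*(-2)) - 1*22214 = (-20*31)*((3*(-2))*(-9 - 5)) - 1*22214 = -(-3720)*(-14) - 22214 = -620*84 - 22214 = -52080 - 22214 = -74294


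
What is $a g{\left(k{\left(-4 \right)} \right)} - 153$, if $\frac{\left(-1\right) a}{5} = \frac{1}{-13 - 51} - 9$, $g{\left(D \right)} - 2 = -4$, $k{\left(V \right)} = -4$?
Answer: $- \frac{7781}{32} \approx -243.16$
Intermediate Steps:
$g{\left(D \right)} = -2$ ($g{\left(D \right)} = 2 - 4 = -2$)
$a = \frac{2885}{64}$ ($a = - 5 \left(\frac{1}{-13 - 51} - 9\right) = - 5 \left(\frac{1}{-64} + \left(-28 + 19\right)\right) = - 5 \left(- \frac{1}{64} - 9\right) = \left(-5\right) \left(- \frac{577}{64}\right) = \frac{2885}{64} \approx 45.078$)
$a g{\left(k{\left(-4 \right)} \right)} - 153 = \frac{2885}{64} \left(-2\right) - 153 = - \frac{2885}{32} - 153 = - \frac{7781}{32}$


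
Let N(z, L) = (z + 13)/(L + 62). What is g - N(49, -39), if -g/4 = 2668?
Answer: -245518/23 ≈ -10675.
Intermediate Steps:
g = -10672 (g = -4*2668 = -10672)
N(z, L) = (13 + z)/(62 + L)
g - N(49, -39) = -10672 - (13 + 49)/(62 - 39) = -10672 - 62/23 = -245518/23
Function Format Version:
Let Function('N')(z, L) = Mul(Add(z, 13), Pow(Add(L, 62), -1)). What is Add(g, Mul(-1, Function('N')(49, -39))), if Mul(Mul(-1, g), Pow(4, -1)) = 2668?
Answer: Rational(-245518, 23) ≈ -10675.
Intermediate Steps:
g = -10672 (g = Mul(-4, 2668) = -10672)
Function('N')(z, L) = Mul(Pow(Add(62, L), -1), Add(13, z)) (Function('N')(z, L) = Mul(Add(13, z), Pow(Add(62, L), -1)) = Mul(Pow(Add(62, L), -1), Add(13, z)))
Add(g, Mul(-1, Function('N')(49, -39))) = Add(-10672, Mul(-1, Mul(Pow(Add(62, -39), -1), Add(13, 49)))) = Add(-10672, Mul(-1, Mul(Pow(23, -1), 62))) = Add(-10672, Mul(-1, Mul(Rational(1, 23), 62))) = Add(-10672, Mul(-1, Rational(62, 23))) = Add(-10672, Rational(-62, 23)) = Rational(-245518, 23)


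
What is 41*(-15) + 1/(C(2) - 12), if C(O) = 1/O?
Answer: -14147/23 ≈ -615.09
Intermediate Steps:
41*(-15) + 1/(C(2) - 12) = 41*(-15) + 1/(1/2 - 12) = -615 + 1/(½ - 12) = -615 + 1/(-23/2) = -615 - 2/23 = -14147/23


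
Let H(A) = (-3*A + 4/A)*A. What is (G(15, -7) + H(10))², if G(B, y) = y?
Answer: 91809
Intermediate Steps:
H(A) = A*(-3*A + 4/A)
(G(15, -7) + H(10))² = (-7 + (4 - 3*10²))² = (-7 + (4 - 3*100))² = (-7 + (4 - 300))² = (-7 - 296)² = (-303)² = 91809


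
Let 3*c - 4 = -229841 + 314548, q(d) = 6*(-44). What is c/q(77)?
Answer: -2567/24 ≈ -106.96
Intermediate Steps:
q(d) = -264
c = 28237 (c = 4/3 + (-229841 + 314548)/3 = 4/3 + (1/3)*84707 = 4/3 + 84707/3 = 28237)
c/q(77) = 28237/(-264) = 28237*(-1/264) = -2567/24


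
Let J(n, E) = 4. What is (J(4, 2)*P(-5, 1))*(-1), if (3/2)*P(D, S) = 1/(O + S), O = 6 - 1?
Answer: -4/9 ≈ -0.44444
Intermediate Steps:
O = 5
P(D, S) = 2/(3*(5 + S))
(J(4, 2)*P(-5, 1))*(-1) = (4*(2/(3*(5 + 1))))*(-1) = (4*((⅔)/6))*(-1) = (4*((⅔)*(⅙)))*(-1) = (4*(⅑))*(-1) = (4/9)*(-1) = -4/9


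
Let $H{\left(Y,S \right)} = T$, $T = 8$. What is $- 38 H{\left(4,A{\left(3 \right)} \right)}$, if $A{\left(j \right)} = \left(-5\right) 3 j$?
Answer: $-304$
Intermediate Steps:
$A{\left(j \right)} = - 15 j$
$H{\left(Y,S \right)} = 8$
$- 38 H{\left(4,A{\left(3 \right)} \right)} = \left(-38\right) 8 = -304$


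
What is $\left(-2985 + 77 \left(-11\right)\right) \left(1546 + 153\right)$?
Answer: $-6510568$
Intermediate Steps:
$\left(-2985 + 77 \left(-11\right)\right) \left(1546 + 153\right) = \left(-2985 - 847\right) 1699 = \left(-3832\right) 1699 = -6510568$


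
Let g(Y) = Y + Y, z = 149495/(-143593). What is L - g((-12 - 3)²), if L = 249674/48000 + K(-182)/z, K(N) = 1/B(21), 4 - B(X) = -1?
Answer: -319314547817/717576000 ≈ -444.99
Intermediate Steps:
z = -149495/143593 (z = 149495*(-1/143593) = -149495/143593 ≈ -1.0411)
B(X) = 5 (B(X) = 4 - 1*(-1) = 4 + 1 = 5)
g(Y) = 2*Y
K(N) = ⅕ (K(N) = 1/5 = ⅕)
L = 3594652183/717576000 (L = 249674/48000 + 1/(5*(-149495/143593)) = 249674*(1/48000) + (⅕)*(-143593/149495) = 124837/24000 - 143593/747475 = 3594652183/717576000 ≈ 5.0094)
L - g((-12 - 3)²) = 3594652183/717576000 - 2*(-12 - 3)² = 3594652183/717576000 - 2*(-15)² = 3594652183/717576000 - 2*225 = 3594652183/717576000 - 1*450 = 3594652183/717576000 - 450 = -319314547817/717576000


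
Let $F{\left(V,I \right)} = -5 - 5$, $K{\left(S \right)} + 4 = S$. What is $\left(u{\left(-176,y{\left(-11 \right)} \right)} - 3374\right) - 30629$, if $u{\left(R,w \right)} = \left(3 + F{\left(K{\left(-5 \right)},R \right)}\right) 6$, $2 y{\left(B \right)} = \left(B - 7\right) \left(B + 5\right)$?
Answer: $-34045$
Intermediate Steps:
$K{\left(S \right)} = -4 + S$
$F{\left(V,I \right)} = -10$
$y{\left(B \right)} = \frac{\left(-7 + B\right) \left(5 + B\right)}{2}$ ($y{\left(B \right)} = \frac{\left(B - 7\right) \left(B + 5\right)}{2} = \frac{\left(-7 + B\right) \left(5 + B\right)}{2}$)
$u{\left(R,w \right)} = -42$ ($u{\left(R,w \right)} = \left(3 - 10\right) 6 = \left(-7\right) 6 = -42$)
$\left(u{\left(-176,y{\left(-11 \right)} \right)} - 3374\right) - 30629 = \left(-42 - 3374\right) - 30629 = -3416 - 30629 = -34045$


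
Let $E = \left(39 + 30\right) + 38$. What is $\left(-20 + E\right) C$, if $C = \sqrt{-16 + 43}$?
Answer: $261 \sqrt{3} \approx 452.07$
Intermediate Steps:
$C = 3 \sqrt{3}$ ($C = \sqrt{27} = 3 \sqrt{3} \approx 5.1962$)
$E = 107$ ($E = 69 + 38 = 107$)
$\left(-20 + E\right) C = \left(-20 + 107\right) 3 \sqrt{3} = 87 \cdot 3 \sqrt{3} = 261 \sqrt{3}$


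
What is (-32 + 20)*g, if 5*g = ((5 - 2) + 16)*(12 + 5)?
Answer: -3876/5 ≈ -775.20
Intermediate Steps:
g = 323/5 (g = (((5 - 2) + 16)*(12 + 5))/5 = ((3 + 16)*17)/5 = (19*17)/5 = (1/5)*323 = 323/5 ≈ 64.600)
(-32 + 20)*g = (-32 + 20)*(323/5) = -12*323/5 = -3876/5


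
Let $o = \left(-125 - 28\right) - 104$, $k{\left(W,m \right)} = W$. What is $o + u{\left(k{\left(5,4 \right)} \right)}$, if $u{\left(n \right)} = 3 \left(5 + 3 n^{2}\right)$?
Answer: $-17$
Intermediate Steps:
$u{\left(n \right)} = 15 + 9 n^{2}$
$o = -257$ ($o = -153 - 104 = -257$)
$o + u{\left(k{\left(5,4 \right)} \right)} = -257 + \left(15 + 9 \cdot 5^{2}\right) = -257 + \left(15 + 9 \cdot 25\right) = -257 + \left(15 + 225\right) = -257 + 240 = -17$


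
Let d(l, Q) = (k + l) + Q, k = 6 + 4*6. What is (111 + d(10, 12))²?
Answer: 26569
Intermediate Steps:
k = 30 (k = 6 + 24 = 30)
d(l, Q) = 30 + Q + l (d(l, Q) = (30 + l) + Q = 30 + Q + l)
(111 + d(10, 12))² = (111 + (30 + 12 + 10))² = (111 + 52)² = 163² = 26569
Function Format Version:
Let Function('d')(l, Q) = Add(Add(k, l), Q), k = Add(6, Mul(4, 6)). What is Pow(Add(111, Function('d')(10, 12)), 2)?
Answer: 26569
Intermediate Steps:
k = 30 (k = Add(6, 24) = 30)
Function('d')(l, Q) = Add(30, Q, l) (Function('d')(l, Q) = Add(Add(30, l), Q) = Add(30, Q, l))
Pow(Add(111, Function('d')(10, 12)), 2) = Pow(Add(111, Add(30, 12, 10)), 2) = Pow(Add(111, 52), 2) = Pow(163, 2) = 26569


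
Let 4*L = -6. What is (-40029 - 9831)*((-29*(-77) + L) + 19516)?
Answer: -1084330350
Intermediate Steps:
L = -3/2 (L = (¼)*(-6) = -3/2 ≈ -1.5000)
(-40029 - 9831)*((-29*(-77) + L) + 19516) = (-40029 - 9831)*((-29*(-77) - 3/2) + 19516) = -49860*((2233 - 3/2) + 19516) = -49860*(4463/2 + 19516) = -49860*43495/2 = -1084330350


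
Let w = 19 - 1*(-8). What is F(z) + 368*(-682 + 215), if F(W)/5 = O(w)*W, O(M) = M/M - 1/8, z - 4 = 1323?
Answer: -1328403/8 ≈ -1.6605e+5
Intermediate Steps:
z = 1327 (z = 4 + 1323 = 1327)
w = 27 (w = 19 + 8 = 27)
O(M) = 7/8 (O(M) = 1 - 1*1/8 = 1 - 1/8 = 7/8)
F(W) = 35*W/8 (F(W) = 5*(7*W/8) = 35*W/8)
F(z) + 368*(-682 + 215) = (35/8)*1327 + 368*(-682 + 215) = 46445/8 + 368*(-467) = 46445/8 - 171856 = -1328403/8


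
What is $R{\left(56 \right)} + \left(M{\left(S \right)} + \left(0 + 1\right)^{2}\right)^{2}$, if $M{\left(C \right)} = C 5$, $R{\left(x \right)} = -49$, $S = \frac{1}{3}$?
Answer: $- \frac{377}{9} \approx -41.889$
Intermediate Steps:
$S = \frac{1}{3} \approx 0.33333$
$M{\left(C \right)} = 5 C$
$R{\left(56 \right)} + \left(M{\left(S \right)} + \left(0 + 1\right)^{2}\right)^{2} = -49 + \left(5 \cdot \frac{1}{3} + \left(0 + 1\right)^{2}\right)^{2} = -49 + \left(\frac{5}{3} + 1^{2}\right)^{2} = -49 + \left(\frac{5}{3} + 1\right)^{2} = -49 + \left(\frac{8}{3}\right)^{2} = -49 + \frac{64}{9} = - \frac{377}{9}$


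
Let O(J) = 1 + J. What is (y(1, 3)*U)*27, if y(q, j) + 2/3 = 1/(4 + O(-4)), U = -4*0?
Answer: 0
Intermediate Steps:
U = 0
y(q, j) = ⅓ (y(q, j) = -⅔ + 1/(4 + (1 - 4)) = -⅔ + 1/(4 - 3) = -⅔ + 1/1 = -⅔ + 1 = ⅓)
(y(1, 3)*U)*27 = ((⅓)*0)*27 = 0*27 = 0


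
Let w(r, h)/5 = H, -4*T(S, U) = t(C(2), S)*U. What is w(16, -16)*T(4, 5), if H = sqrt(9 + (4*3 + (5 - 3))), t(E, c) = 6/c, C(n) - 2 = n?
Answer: -75*sqrt(23)/8 ≈ -44.961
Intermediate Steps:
C(n) = 2 + n
T(S, U) = -3*U/(2*S) (T(S, U) = -6/S*U/4 = -3*U/(2*S))
H = sqrt(23) (H = sqrt(9 + (12 + 2)) = sqrt(9 + 14) = sqrt(23) ≈ 4.7958)
w(r, h) = 5*sqrt(23)
w(16, -16)*T(4, 5) = (5*sqrt(23))*(-3/2*5/4) = (5*sqrt(23))*(-3/2*5*1/4) = (5*sqrt(23))*(-15/8) = -75*sqrt(23)/8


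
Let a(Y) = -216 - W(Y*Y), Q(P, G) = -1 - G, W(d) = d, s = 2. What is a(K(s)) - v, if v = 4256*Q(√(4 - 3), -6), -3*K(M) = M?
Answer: -193468/9 ≈ -21496.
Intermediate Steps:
K(M) = -M/3
v = 21280 (v = 4256*(-1 - 1*(-6)) = 4256*(-1 + 6) = 4256*5 = 21280)
a(Y) = -216 - Y² (a(Y) = -216 - Y*Y = -216 - Y²)
a(K(s)) - v = (-216 - (-⅓*2)²) - 1*21280 = (-216 - (-⅔)²) - 21280 = (-216 - 1*4/9) - 21280 = (-216 - 4/9) - 21280 = -1948/9 - 21280 = -193468/9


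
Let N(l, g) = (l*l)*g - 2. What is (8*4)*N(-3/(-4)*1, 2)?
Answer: -28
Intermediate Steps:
N(l, g) = -2 + g*l² (N(l, g) = l²*g - 2 = g*l² - 2 = -2 + g*l²)
(8*4)*N(-3/(-4)*1, 2) = (8*4)*(-2 + 2*(-3/(-4)*1)²) = 32*(-2 + 2*(-3*(-¼)*1)²) = 32*(-2 + 2*((¾)*1)²) = 32*(-2 + 2*(¾)²) = 32*(-2 + 2*(9/16)) = 32*(-2 + 9/8) = 32*(-7/8) = -28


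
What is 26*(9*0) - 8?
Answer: -8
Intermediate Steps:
26*(9*0) - 8 = 26*0 - 8 = 0 - 8 = -8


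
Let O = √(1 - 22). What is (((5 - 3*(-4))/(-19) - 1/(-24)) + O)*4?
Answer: -389/114 + 4*I*√21 ≈ -3.4123 + 18.33*I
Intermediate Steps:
O = I*√21 (O = √(-21) = I*√21 ≈ 4.5826*I)
(((5 - 3*(-4))/(-19) - 1/(-24)) + O)*4 = (((5 - 3*(-4))/(-19) - 1/(-24)) + I*√21)*4 = (((5 + 12)*(-1/19) - 1*(-1/24)) + I*√21)*4 = ((17*(-1/19) + 1/24) + I*√21)*4 = ((-17/19 + 1/24) + I*√21)*4 = (-389/456 + I*√21)*4 = -389/114 + 4*I*√21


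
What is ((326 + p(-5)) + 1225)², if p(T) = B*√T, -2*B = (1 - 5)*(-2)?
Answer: 2405521 - 12408*I*√5 ≈ 2.4055e+6 - 27745.0*I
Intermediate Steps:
B = -4 (B = -(1 - 5)*(-2)/2 = -(-2)*(-2) = -½*8 = -4)
p(T) = -4*√T
((326 + p(-5)) + 1225)² = ((326 - 4*I*√5) + 1225)² = (1551 - 4*I*√5)²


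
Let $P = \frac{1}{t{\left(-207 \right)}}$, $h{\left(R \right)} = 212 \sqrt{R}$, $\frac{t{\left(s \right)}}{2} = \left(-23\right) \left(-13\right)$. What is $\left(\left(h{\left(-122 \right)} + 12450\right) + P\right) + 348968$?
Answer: $\frac{216127965}{598} + 212 i \sqrt{122} \approx 3.6142 \cdot 10^{5} + 2341.6 i$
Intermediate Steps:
$t{\left(s \right)} = 598$ ($t{\left(s \right)} = 2 \left(\left(-23\right) \left(-13\right)\right) = 2 \cdot 299 = 598$)
$P = \frac{1}{598} \approx 0.0016722$
$\left(\left(h{\left(-122 \right)} + 12450\right) + P\right) + 348968 = \left(\left(212 \sqrt{-122} + 12450\right) + \frac{1}{598}\right) + 348968 = \left(\left(212 i \sqrt{122} + 12450\right) + \frac{1}{598}\right) + 348968 = \left(\left(12450 + 212 i \sqrt{122}\right) + \frac{1}{598}\right) + 348968 = \left(\frac{7445101}{598} + 212 i \sqrt{122}\right) + 348968 = \frac{216127965}{598} + 212 i \sqrt{122}$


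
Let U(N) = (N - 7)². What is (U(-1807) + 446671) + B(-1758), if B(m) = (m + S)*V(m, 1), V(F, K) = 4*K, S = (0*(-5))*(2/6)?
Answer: 3730235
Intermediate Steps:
S = 0 (S = 0*(2*(⅙)) = 0*(⅓) = 0)
B(m) = 4*m (B(m) = (m + 0)*(4*1) = m*4 = 4*m)
U(N) = (-7 + N)²
(U(-1807) + 446671) + B(-1758) = ((-7 - 1807)² + 446671) + 4*(-1758) = ((-1814)² + 446671) - 7032 = (3290596 + 446671) - 7032 = 3737267 - 7032 = 3730235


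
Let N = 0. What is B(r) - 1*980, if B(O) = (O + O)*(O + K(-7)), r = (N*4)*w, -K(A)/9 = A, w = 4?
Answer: -980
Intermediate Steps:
K(A) = -9*A
r = 0 (r = (0*4)*4 = 0*4 = 0)
B(O) = 2*O*(63 + O) (B(O) = (O + O)*(O - 9*(-7)) = (2*O)*(O + 63) = (2*O)*(63 + O) = 2*O*(63 + O))
B(r) - 1*980 = 2*0*(63 + 0) - 1*980 = 2*0*63 - 980 = 0 - 980 = -980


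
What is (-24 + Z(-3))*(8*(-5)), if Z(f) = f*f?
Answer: 600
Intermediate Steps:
Z(f) = f²
(-24 + Z(-3))*(8*(-5)) = (-24 + (-3)²)*(8*(-5)) = (-24 + 9)*(-40) = -15*(-40) = 600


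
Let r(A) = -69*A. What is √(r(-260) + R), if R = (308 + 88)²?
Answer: 2*√43689 ≈ 418.04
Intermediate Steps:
R = 156816 (R = 396² = 156816)
√(r(-260) + R) = √(-69*(-260) + 156816) = √(17940 + 156816) = √174756 = 2*√43689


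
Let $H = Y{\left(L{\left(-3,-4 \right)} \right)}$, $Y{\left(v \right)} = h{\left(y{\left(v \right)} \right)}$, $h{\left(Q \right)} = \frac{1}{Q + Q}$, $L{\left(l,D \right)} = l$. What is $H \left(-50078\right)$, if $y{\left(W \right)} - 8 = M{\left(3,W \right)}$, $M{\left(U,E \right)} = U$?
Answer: $- \frac{25039}{11} \approx -2276.3$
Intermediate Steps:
$y{\left(W \right)} = 11$ ($y{\left(W \right)} = 8 + 3 = 11$)
$h{\left(Q \right)} = \frac{1}{2 Q}$
$Y{\left(v \right)} = \frac{1}{22}$ ($Y{\left(v \right)} = \frac{1}{2 \cdot 11} = \frac{1}{2} \cdot \frac{1}{11} = \frac{1}{22}$)
$H = \frac{1}{22} \approx 0.045455$
$H \left(-50078\right) = \frac{1}{22} \left(-50078\right) = - \frac{25039}{11}$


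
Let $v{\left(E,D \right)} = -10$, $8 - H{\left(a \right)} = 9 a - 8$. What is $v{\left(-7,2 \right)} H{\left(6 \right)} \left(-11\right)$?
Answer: $-4180$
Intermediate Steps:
$H{\left(a \right)} = 16 - 9 a$ ($H{\left(a \right)} = 8 - \left(9 a - 8\right) = 8 - \left(-8 + 9 a\right) = 16 - 9 a$)
$v{\left(-7,2 \right)} H{\left(6 \right)} \left(-11\right) = - 10 \left(16 - 54\right) \left(-11\right) = \left(-10\right) \left(-38\right) \left(-11\right) = 380 \left(-11\right) = -4180$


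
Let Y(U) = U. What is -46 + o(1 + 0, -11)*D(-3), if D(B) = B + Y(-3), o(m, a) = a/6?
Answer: -35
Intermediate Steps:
o(m, a) = a/6 (o(m, a) = a*(⅙) = a/6)
D(B) = -3 + B (D(B) = B - 3 = -3 + B)
-46 + o(1 + 0, -11)*D(-3) = -46 + ((⅙)*(-11))*(-3 - 3) = -46 - 11/6*(-6) = -46 + 11 = -35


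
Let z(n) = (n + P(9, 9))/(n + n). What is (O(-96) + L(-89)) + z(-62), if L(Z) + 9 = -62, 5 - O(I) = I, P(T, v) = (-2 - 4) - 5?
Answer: 3793/124 ≈ 30.589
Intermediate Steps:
P(T, v) = -11 (P(T, v) = -6 - 5 = -11)
O(I) = 5 - I
L(Z) = -71 (L(Z) = -9 - 62 = -71)
z(n) = (-11 + n)/(2*n) (z(n) = (n - 11)/(n + n) = (-11 + n)/((2*n)) = (-11 + n)*(1/(2*n)) = (-11 + n)/(2*n))
(O(-96) + L(-89)) + z(-62) = ((5 - 1*(-96)) - 71) + (½)*(-11 - 62)/(-62) = ((5 + 96) - 71) + (½)*(-1/62)*(-73) = (101 - 71) + 73/124 = 30 + 73/124 = 3793/124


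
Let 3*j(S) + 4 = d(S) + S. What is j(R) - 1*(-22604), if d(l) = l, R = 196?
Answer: 68200/3 ≈ 22733.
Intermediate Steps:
j(S) = -4/3 + 2*S/3 (j(S) = -4/3 + (S + S)/3 = -4/3 + (2*S)/3 = -4/3 + 2*S/3)
j(R) - 1*(-22604) = (-4/3 + (2/3)*196) - 1*(-22604) = (-4/3 + 392/3) + 22604 = 388/3 + 22604 = 68200/3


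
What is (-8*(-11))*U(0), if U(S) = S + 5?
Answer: 440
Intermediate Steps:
U(S) = 5 + S
(-8*(-11))*U(0) = (-8*(-11))*(5 + 0) = 88*5 = 440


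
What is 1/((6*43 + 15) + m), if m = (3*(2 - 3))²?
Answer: 1/282 ≈ 0.0035461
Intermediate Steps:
m = 9 (m = (3*(-1))² = (-3)² = 9)
1/((6*43 + 15) + m) = 1/((6*43 + 15) + 9) = 1/((258 + 15) + 9) = 1/(273 + 9) = 1/282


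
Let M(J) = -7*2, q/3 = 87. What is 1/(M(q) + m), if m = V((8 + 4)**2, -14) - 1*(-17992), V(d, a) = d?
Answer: 1/18122 ≈ 5.5182e-5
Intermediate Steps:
q = 261 (q = 3*87 = 261)
M(J) = -14
m = 18136 (m = (8 + 4)**2 - 1*(-17992) = 12**2 + 17992 = 144 + 17992 = 18136)
1/(M(q) + m) = 1/(-14 + 18136) = 1/18122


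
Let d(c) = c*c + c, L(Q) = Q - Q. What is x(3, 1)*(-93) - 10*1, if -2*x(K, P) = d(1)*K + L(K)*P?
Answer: 269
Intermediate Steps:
L(Q) = 0
d(c) = c + c² (d(c) = c² + c = c + c²)
x(K, P) = -K (x(K, P) = -((1*(1 + 1))*K + 0*P)/2 = -((1*2)*K + 0)/2 = -(2*K + 0)/2 = -K)
x(3, 1)*(-93) - 10*1 = -1*3*(-93) - 10*1 = -3*(-93) - 10 = 279 - 10 = 269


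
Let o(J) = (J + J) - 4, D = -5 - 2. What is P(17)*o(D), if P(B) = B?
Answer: -306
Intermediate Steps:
D = -7
o(J) = -4 + 2*J (o(J) = 2*J - 4 = -4 + 2*J)
P(17)*o(D) = 17*(-4 + 2*(-7)) = 17*(-4 - 14) = 17*(-18) = -306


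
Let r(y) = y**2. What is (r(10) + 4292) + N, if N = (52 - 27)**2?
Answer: 5017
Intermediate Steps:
N = 625 (N = 25**2 = 625)
(r(10) + 4292) + N = (10**2 + 4292) + 625 = (100 + 4292) + 625 = 4392 + 625 = 5017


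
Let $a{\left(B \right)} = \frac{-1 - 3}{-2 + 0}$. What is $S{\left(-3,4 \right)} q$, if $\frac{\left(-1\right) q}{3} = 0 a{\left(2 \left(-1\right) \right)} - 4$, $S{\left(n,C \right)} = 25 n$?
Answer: $-900$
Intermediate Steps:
$a{\left(B \right)} = 2$ ($a{\left(B \right)} = - \frac{4}{-2} = \left(-4\right) \left(- \frac{1}{2}\right) = 2$)
$q = 12$ ($q = - 3 \left(0 \cdot 2 - 4\right) = - 3 \left(0 - 4\right) = \left(-3\right) \left(-4\right) = 12$)
$S{\left(-3,4 \right)} q = 25 \left(-3\right) 12 = \left(-75\right) 12 = -900$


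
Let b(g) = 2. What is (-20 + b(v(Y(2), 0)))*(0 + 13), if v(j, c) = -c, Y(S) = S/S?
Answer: -234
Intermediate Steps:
Y(S) = 1
(-20 + b(v(Y(2), 0)))*(0 + 13) = (-20 + 2)*(0 + 13) = -18*13 = -234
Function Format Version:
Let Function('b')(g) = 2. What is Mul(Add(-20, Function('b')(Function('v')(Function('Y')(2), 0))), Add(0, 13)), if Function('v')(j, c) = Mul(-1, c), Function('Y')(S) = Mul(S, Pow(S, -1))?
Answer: -234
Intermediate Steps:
Function('Y')(S) = 1
Mul(Add(-20, Function('b')(Function('v')(Function('Y')(2), 0))), Add(0, 13)) = Mul(Add(-20, 2), Add(0, 13)) = Mul(-18, 13) = -234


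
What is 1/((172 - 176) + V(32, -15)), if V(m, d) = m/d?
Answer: -15/92 ≈ -0.16304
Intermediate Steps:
1/((172 - 176) + V(32, -15)) = 1/((172 - 176) + 32/(-15)) = 1/(-4 + 32*(-1/15)) = 1/(-4 - 32/15) = 1/(-92/15) = -15/92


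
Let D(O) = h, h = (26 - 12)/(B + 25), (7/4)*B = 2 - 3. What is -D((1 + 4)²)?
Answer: -98/171 ≈ -0.57310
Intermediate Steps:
B = -4/7 (B = 4*(2 - 3)/7 = (4/7)*(-1) = -4/7 ≈ -0.57143)
h = 98/171 (h = (26 - 12)/(-4/7 + 25) = 14/(171/7) = 14*(7/171) = 98/171 ≈ 0.57310)
D(O) = 98/171
-D((1 + 4)²) = -1*98/171 = -98/171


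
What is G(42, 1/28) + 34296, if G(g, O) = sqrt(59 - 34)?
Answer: 34301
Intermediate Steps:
G(g, O) = 5 (G(g, O) = sqrt(25) = 5)
G(42, 1/28) + 34296 = 5 + 34296 = 34301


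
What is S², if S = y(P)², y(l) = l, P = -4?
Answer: 256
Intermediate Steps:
S = 16 (S = (-4)² = 16)
S² = 16² = 256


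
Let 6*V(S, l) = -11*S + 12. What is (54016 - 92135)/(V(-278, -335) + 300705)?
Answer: -114357/903650 ≈ -0.12655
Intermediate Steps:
V(S, l) = 2 - 11*S/6 (V(S, l) = (-11*S + 12)/6 = (12 - 11*S)/6 = 2 - 11*S/6)
(54016 - 92135)/(V(-278, -335) + 300705) = (54016 - 92135)/((2 - 11/6*(-278)) + 300705) = -38119/((2 + 1529/3) + 300705) = -38119/(1535/3 + 300705) = -38119/903650/3 = -38119*3/903650 = -114357/903650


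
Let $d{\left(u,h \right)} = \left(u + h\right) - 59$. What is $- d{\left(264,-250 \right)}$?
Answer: $45$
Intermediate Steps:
$d{\left(u,h \right)} = -59 + h + u$ ($d{\left(u,h \right)} = \left(h + u\right) - 59 = -59 + h + u$)
$- d{\left(264,-250 \right)} = - (-59 - 250 + 264) = \left(-1\right) \left(-45\right) = 45$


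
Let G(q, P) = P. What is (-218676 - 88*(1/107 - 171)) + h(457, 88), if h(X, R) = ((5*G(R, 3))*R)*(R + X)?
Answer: 55187516/107 ≈ 5.1577e+5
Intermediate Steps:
h(X, R) = 15*R*(R + X) (h(X, R) = ((5*3)*R)*(R + X) = (15*R)*(R + X) = 15*R*(R + X))
(-218676 - 88*(1/107 - 171)) + h(457, 88) = (-218676 - 88*(1/107 - 171)) + 15*88*(88 + 457) = (-218676 - 88*(1/107 - 171)) + 15*88*545 = (-218676 - 88*(-18296/107)) + 719400 = (-218676 + 1610048/107) + 719400 = -21788284/107 + 719400 = 55187516/107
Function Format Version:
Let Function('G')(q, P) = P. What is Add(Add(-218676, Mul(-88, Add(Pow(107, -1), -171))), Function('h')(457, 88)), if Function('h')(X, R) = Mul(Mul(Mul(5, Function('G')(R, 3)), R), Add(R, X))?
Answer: Rational(55187516, 107) ≈ 5.1577e+5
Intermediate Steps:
Function('h')(X, R) = Mul(15, R, Add(R, X)) (Function('h')(X, R) = Mul(Mul(Mul(5, 3), R), Add(R, X)) = Mul(Mul(15, R), Add(R, X)) = Mul(15, R, Add(R, X)))
Add(Add(-218676, Mul(-88, Add(Pow(107, -1), -171))), Function('h')(457, 88)) = Add(Add(-218676, Mul(-88, Add(Pow(107, -1), -171))), Mul(15, 88, Add(88, 457))) = Add(Add(-218676, Mul(-88, Add(Rational(1, 107), -171))), Mul(15, 88, 545)) = Add(Add(-218676, Mul(-88, Rational(-18296, 107))), 719400) = Add(Add(-218676, Rational(1610048, 107)), 719400) = Add(Rational(-21788284, 107), 719400) = Rational(55187516, 107)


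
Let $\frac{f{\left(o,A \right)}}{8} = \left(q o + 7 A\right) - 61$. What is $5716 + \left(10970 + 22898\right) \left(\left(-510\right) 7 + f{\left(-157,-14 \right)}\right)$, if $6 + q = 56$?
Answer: $-2290893540$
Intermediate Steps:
$q = 50$ ($q = -6 + 56 = 50$)
$f{\left(o,A \right)} = -488 + 56 A + 400 o$ ($f{\left(o,A \right)} = 8 \left(\left(50 o + 7 A\right) - 61\right) = 8 \left(\left(7 A + 50 o\right) - 61\right) = 8 \left(-61 + 7 A + 50 o\right) = -488 + 56 A + 400 o$)
$5716 + \left(10970 + 22898\right) \left(\left(-510\right) 7 + f{\left(-157,-14 \right)}\right) = 5716 + \left(10970 + 22898\right) \left(\left(-510\right) 7 + \left(-488 + 56 \left(-14\right) + 400 \left(-157\right)\right)\right) = 5716 + 33868 \left(-3570 - 64072\right) = 5716 + 33868 \left(-67642\right) = 5716 - 2290899256 = -2290893540$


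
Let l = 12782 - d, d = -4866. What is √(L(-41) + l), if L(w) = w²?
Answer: √19329 ≈ 139.03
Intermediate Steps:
l = 17648 (l = 12782 - 1*(-4866) = 12782 + 4866 = 17648)
√(L(-41) + l) = √((-41)² + 17648) = √(1681 + 17648) = √19329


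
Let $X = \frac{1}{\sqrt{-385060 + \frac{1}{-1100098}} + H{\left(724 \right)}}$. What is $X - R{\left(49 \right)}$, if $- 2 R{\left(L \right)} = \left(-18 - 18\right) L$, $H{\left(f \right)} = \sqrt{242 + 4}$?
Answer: $\frac{\sqrt{1100098} - 1764 \sqrt{67656027} - 882 i \sqrt{423603735881}}{2 \sqrt{67656027} + i \sqrt{423603735881}} \approx -882.0 - 0.0016105 i$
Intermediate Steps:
$H{\left(f \right)} = \sqrt{246}$
$R{\left(L \right)} = 18 L$ ($R{\left(L \right)} = - \frac{\left(-18 - 18\right) L}{2} = - \frac{\left(-36\right) L}{2} = 18 L$)
$X = \frac{1}{\sqrt{246} + \frac{i \sqrt{466005622635216338}}{1100098}}$ ($X = \frac{1}{\sqrt{-385060 + \frac{1}{-1100098}} + \sqrt{246}} = \frac{1}{\sqrt{-385060 - \frac{1}{1100098}} + \sqrt{246}} = \frac{1}{\sqrt{- \frac{423603735881}{1100098}} + \sqrt{246}} = \frac{1}{\frac{i \sqrt{466005622635216338}}{1100098} + \sqrt{246}} = \frac{1}{\sqrt{246} + \frac{i \sqrt{466005622635216338}}{1100098}} \approx 4.0706 \cdot 10^{-5} - 0.0016105 i$)
$X - R{\left(49 \right)} = \frac{\sqrt{1100098}}{2 \sqrt{67656027} + i \sqrt{423603735881}} - 18 \cdot 49 = \frac{\sqrt{1100098}}{2 \sqrt{67656027} + i \sqrt{423603735881}} - 882 = -882 + \frac{\sqrt{1100098}}{2 \sqrt{67656027} + i \sqrt{423603735881}}$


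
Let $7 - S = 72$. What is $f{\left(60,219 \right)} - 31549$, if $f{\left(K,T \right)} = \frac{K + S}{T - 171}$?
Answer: $- \frac{1514357}{48} \approx -31549.0$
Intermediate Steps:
$S = -65$ ($S = 7 - 72 = -65$)
$f{\left(K,T \right)} = \frac{-65 + K}{-171 + T}$ ($f{\left(K,T \right)} = \frac{K - 65}{T - 171} = \frac{-65 + K}{-171 + T}$)
$f{\left(60,219 \right)} - 31549 = \frac{-65 + 60}{-171 + 219} - 31549 = \frac{1}{48} \left(-5\right) - 31549 = - \frac{5}{48} - 31549 = - \frac{1514357}{48}$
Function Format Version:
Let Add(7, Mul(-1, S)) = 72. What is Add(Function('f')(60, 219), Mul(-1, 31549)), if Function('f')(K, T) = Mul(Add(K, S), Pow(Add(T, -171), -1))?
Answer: Rational(-1514357, 48) ≈ -31549.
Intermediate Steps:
S = -65 (S = Add(7, Mul(-1, 72)) = Add(7, -72) = -65)
Function('f')(K, T) = Mul(Pow(Add(-171, T), -1), Add(-65, K)) (Function('f')(K, T) = Mul(Add(K, -65), Pow(Add(T, -171), -1)) = Mul(Add(-65, K), Pow(Add(-171, T), -1)) = Mul(Pow(Add(-171, T), -1), Add(-65, K)))
Add(Function('f')(60, 219), Mul(-1, 31549)) = Add(Mul(Pow(Add(-171, 219), -1), Add(-65, 60)), Mul(-1, 31549)) = Add(Mul(Pow(48, -1), -5), -31549) = Add(Mul(Rational(1, 48), -5), -31549) = Add(Rational(-5, 48), -31549) = Rational(-1514357, 48)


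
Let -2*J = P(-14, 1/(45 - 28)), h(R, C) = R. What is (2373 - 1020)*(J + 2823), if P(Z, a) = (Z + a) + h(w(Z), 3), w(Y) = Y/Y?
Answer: 65080653/17 ≈ 3.8283e+6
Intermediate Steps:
w(Y) = 1
P(Z, a) = 1 + Z + a (P(Z, a) = (Z + a) + 1 = 1 + Z + a)
J = 110/17 (J = -(1 - 14 + 1/(45 - 28))/2 = -(1 - 14 + 1/17)/2 = -½*(-220/17) = 110/17 ≈ 6.4706)
(2373 - 1020)*(J + 2823) = (2373 - 1020)*(110/17 + 2823) = 1353*(48101/17) = 65080653/17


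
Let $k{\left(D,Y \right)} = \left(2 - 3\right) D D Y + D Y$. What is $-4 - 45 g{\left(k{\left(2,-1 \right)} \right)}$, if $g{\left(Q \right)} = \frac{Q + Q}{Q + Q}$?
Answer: $-49$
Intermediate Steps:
$k{\left(D,Y \right)} = D Y - Y D^{2}$ ($k{\left(D,Y \right)} = - D D Y + D Y = - D^{2} Y + D Y = - Y D^{2} + D Y = D Y - Y D^{2}$)
$g{\left(Q \right)} = 1$ ($g{\left(Q \right)} = \frac{2 Q}{2 Q} = 2 Q \frac{1}{2 Q} = 1$)
$-4 - 45 g{\left(k{\left(2,-1 \right)} \right)} = -4 - 45 = -49$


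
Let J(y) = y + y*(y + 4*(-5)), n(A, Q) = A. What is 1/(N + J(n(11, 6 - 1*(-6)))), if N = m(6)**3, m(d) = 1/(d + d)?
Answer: -1728/152063 ≈ -0.011364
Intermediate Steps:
m(d) = 1/(2*d)
J(y) = y + y*(-20 + y) (J(y) = y + y*(y - 20) = y + y*(-20 + y))
N = 1/1728 (N = ((1/2)/6)**3 = ((1/2)*(1/6))**3 = (1/12)**3 = 1/1728 ≈ 0.00057870)
1/(N + J(n(11, 6 - 1*(-6)))) = 1/(1/1728 + 11*(-19 + 11)) = 1/(1/1728 + 11*(-8)) = 1/(1/1728 - 88) = 1/(-152063/1728) = -1728/152063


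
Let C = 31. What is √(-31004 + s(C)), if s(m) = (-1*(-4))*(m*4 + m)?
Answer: 12*I*√211 ≈ 174.31*I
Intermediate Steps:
s(m) = 20*m (s(m) = 4*(4*m + m) = 4*(5*m) = 20*m)
√(-31004 + s(C)) = √(-31004 + 20*31) = √(-31004 + 620) = √(-30384) = 12*I*√211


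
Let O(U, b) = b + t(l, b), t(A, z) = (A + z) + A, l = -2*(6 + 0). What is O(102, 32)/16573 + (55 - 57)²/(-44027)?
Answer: 1694788/729659471 ≈ 0.0023227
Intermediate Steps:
l = -12 (l = -2*6 = -12)
t(A, z) = z + 2*A
O(U, b) = -24 + 2*b (O(U, b) = b + (b + 2*(-12)) = b + (b - 24) = b + (-24 + b) = -24 + 2*b)
O(102, 32)/16573 + (55 - 57)²/(-44027) = (-24 + 2*32)/16573 + (55 - 57)²/(-44027) = (-24 + 64)*(1/16573) + (-2)²*(-1/44027) = 40*(1/16573) + 4*(-1/44027) = 40/16573 - 4/44027 = 1694788/729659471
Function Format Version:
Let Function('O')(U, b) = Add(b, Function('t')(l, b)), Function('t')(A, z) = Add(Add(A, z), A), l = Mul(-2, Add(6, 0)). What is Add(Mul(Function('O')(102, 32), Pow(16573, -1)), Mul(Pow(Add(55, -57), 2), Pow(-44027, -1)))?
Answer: Rational(1694788, 729659471) ≈ 0.0023227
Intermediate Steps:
l = -12 (l = Mul(-2, 6) = -12)
Function('t')(A, z) = Add(z, Mul(2, A))
Function('O')(U, b) = Add(-24, Mul(2, b)) (Function('O')(U, b) = Add(b, Add(b, Mul(2, -12))) = Add(b, Add(b, -24)) = Add(b, Add(-24, b)) = Add(-24, Mul(2, b)))
Add(Mul(Function('O')(102, 32), Pow(16573, -1)), Mul(Pow(Add(55, -57), 2), Pow(-44027, -1))) = Add(Mul(Add(-24, Mul(2, 32)), Pow(16573, -1)), Mul(Pow(Add(55, -57), 2), Pow(-44027, -1))) = Add(Mul(Add(-24, 64), Rational(1, 16573)), Mul(Pow(-2, 2), Rational(-1, 44027))) = Add(Mul(40, Rational(1, 16573)), Mul(4, Rational(-1, 44027))) = Add(Rational(40, 16573), Rational(-4, 44027)) = Rational(1694788, 729659471)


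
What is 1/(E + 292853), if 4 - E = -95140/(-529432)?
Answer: 132358/38761943021 ≈ 3.4146e-6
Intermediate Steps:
E = 505647/132358 (E = 4 - (-95140)/(-529432) = 4 - (-95140)*(-1)/529432 = 4 - 1*23785/132358 = 4 - 23785/132358 = 505647/132358 ≈ 3.8203)
1/(E + 292853) = 1/(505647/132358 + 292853) = 1/(38761943021/132358) = 132358/38761943021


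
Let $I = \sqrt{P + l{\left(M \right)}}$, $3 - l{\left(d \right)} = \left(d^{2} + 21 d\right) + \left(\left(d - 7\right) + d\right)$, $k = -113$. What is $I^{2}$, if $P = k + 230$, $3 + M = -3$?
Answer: $229$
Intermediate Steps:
$M = -6$ ($M = -3 - 3 = -6$)
$l{\left(d \right)} = 10 - d^{2} - 23 d$ ($l{\left(d \right)} = 3 - \left(\left(d^{2} + 21 d\right) + \left(\left(d - 7\right) + d\right)\right) = 3 - \left(\left(d^{2} + 21 d\right) + \left(\left(-7 + d\right) + d\right)\right) = 3 - \left(\left(d^{2} + 21 d\right) + \left(-7 + 2 d\right)\right) = 3 - \left(-7 + d^{2} + 23 d\right) = 10 - d^{2} - 23 d$)
$P = 117$ ($P = -113 + 230 = 117$)
$I = \sqrt{229}$ ($I = \sqrt{117 - -112} = \sqrt{117 + \left(10 - 36 + 138\right)} = \sqrt{117 + 112} = \sqrt{229} \approx 15.133$)
$I^{2} = \left(\sqrt{229}\right)^{2} = 229$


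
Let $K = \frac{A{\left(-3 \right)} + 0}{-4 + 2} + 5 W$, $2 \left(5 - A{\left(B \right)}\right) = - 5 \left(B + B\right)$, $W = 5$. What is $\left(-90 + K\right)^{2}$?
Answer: $3600$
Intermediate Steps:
$A{\left(B \right)} = 5 + 5 B$ ($A{\left(B \right)} = 5 - \frac{\left(-5\right) \left(B + B\right)}{2} = 5 - \frac{\left(-5\right) 2 B}{2} = 5 - \frac{\left(-10\right) B}{2} = 5 + 5 B$)
$K = 30$ ($K = \frac{\left(5 + 5 \left(-3\right)\right) + 0}{-4 + 2} + 5 \cdot 5 = \frac{\left(5 - 15\right) + 0}{-2} + 25 = \left(-10 + 0\right) \left(- \frac{1}{2}\right) + 25 = \left(-10\right) \left(- \frac{1}{2}\right) + 25 = 5 + 25 = 30$)
$\left(-90 + K\right)^{2} = \left(-90 + 30\right)^{2} = \left(-60\right)^{2} = 3600$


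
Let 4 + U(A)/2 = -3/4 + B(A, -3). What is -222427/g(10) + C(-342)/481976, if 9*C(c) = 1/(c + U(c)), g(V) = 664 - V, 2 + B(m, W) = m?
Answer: -167158578816415/491494785012 ≈ -340.10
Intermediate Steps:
B(m, W) = -2 + m
U(A) = -27/2 + 2*A (U(A) = -8 + 2*(-3/4 + (-2 + A)) = -8 + 2*(-3*¼ + (-2 + A)) = -8 + 2*(-¾ + (-2 + A)) = -8 + 2*(-11/4 + A) = -8 + (-11/2 + 2*A) = -27/2 + 2*A)
C(c) = 1/(9*(-27/2 + 3*c)) (C(c) = 1/(9*(c + (-27/2 + 2*c))) = 1/(9*(-27/2 + 3*c)))
-222427/g(10) + C(-342)/481976 = -222427/(664 - 1*10) + (2/(27*(-9 + 2*(-342))))/481976 = -222427/(664 - 10) + (2/(27*(-9 - 684)))*(1/481976) = -222427/654 + ((2/27)/(-693))*(1/481976) = -222427*1/654 + ((2/27)*(-1/693))*(1/481976) = -222427/654 - 2/18711*1/481976 = -222427/654 - 1/4509126468 = -167158578816415/491494785012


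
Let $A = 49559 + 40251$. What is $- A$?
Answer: $-89810$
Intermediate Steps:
$A = 89810$
$- A = \left(-1\right) 89810 = -89810$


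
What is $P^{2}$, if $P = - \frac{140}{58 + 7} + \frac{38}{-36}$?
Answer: $\frac{564001}{54756} \approx 10.3$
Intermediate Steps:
$P = - \frac{751}{234}$ ($P = - \frac{140}{65} + 38 \left(- \frac{1}{36}\right) = \left(-140\right) \frac{1}{65} - \frac{19}{18} = - \frac{28}{13} - \frac{19}{18} = - \frac{751}{234} \approx -3.2094$)
$P^{2} = \left(- \frac{751}{234}\right)^{2} = \frac{564001}{54756}$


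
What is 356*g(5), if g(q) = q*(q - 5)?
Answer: 0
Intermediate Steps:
g(q) = q*(-5 + q)
356*g(5) = 356*(5*(-5 + 5)) = 356*(5*0) = 356*0 = 0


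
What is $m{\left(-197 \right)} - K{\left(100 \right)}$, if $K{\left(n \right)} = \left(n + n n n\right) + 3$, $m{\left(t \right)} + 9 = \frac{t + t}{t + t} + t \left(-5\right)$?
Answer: $-999126$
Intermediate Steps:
$m{\left(t \right)} = -8 - 5 t$ ($m{\left(t \right)} = -9 + \left(\frac{t + t}{t + t} + t \left(-5\right)\right) = -9 - \left(5 t - \frac{2 t}{2 t}\right) = -9 + \left(2 t \frac{1}{2 t} - 5 t\right) = -9 - \left(-1 + 5 t\right) = -8 - 5 t$)
$K{\left(n \right)} = 3 + n + n^{3}$ ($K{\left(n \right)} = \left(n + n n^{2}\right) + 3 = \left(n + n^{3}\right) + 3 = 3 + n + n^{3}$)
$m{\left(-197 \right)} - K{\left(100 \right)} = \left(-8 - -985\right) - \left(3 + 100 + 100^{3}\right) = \left(-8 + 985\right) - \left(3 + 100 + 1000000\right) = 977 - 1000103 = -999126$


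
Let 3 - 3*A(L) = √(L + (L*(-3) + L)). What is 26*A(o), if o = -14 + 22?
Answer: 26 - 52*I*√2/3 ≈ 26.0 - 24.513*I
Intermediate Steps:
o = 8
A(L) = 1 - √(-L)/3 (A(L) = 1 - √(L + (L*(-3) + L))/3 = 1 - √(L + (-3*L + L))/3 = 1 - √(L - 2*L)/3 = 1 - √(-L)/3)
26*A(o) = 26*(1 - 2*I*√2/3) = 26 - 52*I*√2/3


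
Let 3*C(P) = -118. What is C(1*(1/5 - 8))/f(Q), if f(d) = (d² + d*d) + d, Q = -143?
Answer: -118/122265 ≈ -0.00096512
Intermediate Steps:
C(P) = -118/3 (C(P) = (⅓)*(-118) = -118/3)
f(d) = d + 2*d² (f(d) = (d² + d²) + d = 2*d² + d = d + 2*d²)
C(1*(1/5 - 8))/f(Q) = -118*(-1/(143*(1 + 2*(-143))))/3 = -118*(-1/(143*(1 - 286)))/3 = -118/(3*((-143*(-285)))) = -118/3/40755 = -118/3*1/40755 = -118/122265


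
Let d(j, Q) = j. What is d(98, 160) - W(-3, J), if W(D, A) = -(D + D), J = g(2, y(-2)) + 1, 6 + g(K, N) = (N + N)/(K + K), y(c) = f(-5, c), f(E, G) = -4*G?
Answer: 92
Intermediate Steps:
y(c) = -4*c
g(K, N) = -6 + N/K (g(K, N) = -6 + (N + N)/(K + K) = -6 + (2*N)/((2*K)) = -6 + (2*N)*(1/(2*K)) = -6 + N/K)
J = -1 (J = (-6 - 4*(-2)/2) + 1 = (-6 + 8*(½)) + 1 = (-6 + 4) + 1 = -2 + 1 = -1)
W(D, A) = -2*D
d(98, 160) - W(-3, J) = 98 - (-2)*(-3) = 98 - 1*6 = 98 - 6 = 92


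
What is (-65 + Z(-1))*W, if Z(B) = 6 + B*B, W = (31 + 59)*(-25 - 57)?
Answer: 428040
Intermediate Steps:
W = -7380 (W = 90*(-82) = -7380)
Z(B) = 6 + B²
(-65 + Z(-1))*W = (-65 + (6 + (-1)²))*(-7380) = (-65 + (6 + 1))*(-7380) = (-65 + 7)*(-7380) = -58*(-7380) = 428040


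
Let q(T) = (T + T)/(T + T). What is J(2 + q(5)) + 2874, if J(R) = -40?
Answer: 2834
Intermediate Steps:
q(T) = 1 (q(T) = (2*T)/((2*T)) = (2*T)*(1/(2*T)) = 1)
J(2 + q(5)) + 2874 = -40 + 2874 = 2834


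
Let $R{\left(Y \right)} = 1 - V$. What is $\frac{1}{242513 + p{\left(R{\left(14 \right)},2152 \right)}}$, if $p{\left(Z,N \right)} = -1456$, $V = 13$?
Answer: $\frac{1}{241057} \approx 4.1484 \cdot 10^{-6}$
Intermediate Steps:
$R{\left(Y \right)} = -12$ ($R{\left(Y \right)} = 1 - 13 = -12$)
$\frac{1}{242513 + p{\left(R{\left(14 \right)},2152 \right)}} = \frac{1}{242513 - 1456} = \frac{1}{241057}$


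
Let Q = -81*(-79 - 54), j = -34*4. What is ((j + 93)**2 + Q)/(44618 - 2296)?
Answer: 6311/21161 ≈ 0.29824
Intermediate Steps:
j = -136
Q = 10773 (Q = -81*(-133) = 10773)
((j + 93)**2 + Q)/(44618 - 2296) = ((-136 + 93)**2 + 10773)/(44618 - 2296) = ((-43)**2 + 10773)/42322 = (1849 + 10773)*(1/42322) = 12622*(1/42322) = 6311/21161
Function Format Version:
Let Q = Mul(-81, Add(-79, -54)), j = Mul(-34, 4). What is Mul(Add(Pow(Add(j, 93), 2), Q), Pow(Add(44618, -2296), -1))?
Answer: Rational(6311, 21161) ≈ 0.29824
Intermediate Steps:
j = -136
Q = 10773 (Q = Mul(-81, -133) = 10773)
Mul(Add(Pow(Add(j, 93), 2), Q), Pow(Add(44618, -2296), -1)) = Mul(Add(Pow(Add(-136, 93), 2), 10773), Pow(Add(44618, -2296), -1)) = Mul(Add(Pow(-43, 2), 10773), Pow(42322, -1)) = Mul(Add(1849, 10773), Rational(1, 42322)) = Mul(12622, Rational(1, 42322)) = Rational(6311, 21161)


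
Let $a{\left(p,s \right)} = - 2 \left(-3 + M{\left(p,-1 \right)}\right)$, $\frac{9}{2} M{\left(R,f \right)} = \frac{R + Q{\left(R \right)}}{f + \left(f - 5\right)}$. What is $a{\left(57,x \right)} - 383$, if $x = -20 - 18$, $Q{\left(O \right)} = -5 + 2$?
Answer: $- \frac{2615}{7} \approx -373.57$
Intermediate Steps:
$Q{\left(O \right)} = -3$
$x = -38$ ($x = -20 - 18 = -38$)
$M{\left(R,f \right)} = \frac{2 \left(-3 + R\right)}{9 \left(-5 + 2 f\right)}$ ($M{\left(R,f \right)} = \frac{2 \frac{R - 3}{f + \left(f - 5\right)}}{9} = \frac{2 \frac{-3 + R}{f + \left(-5 + f\right)}}{9} = \frac{2 \frac{-3 + R}{-5 + 2 f}}{9} = \frac{2 \left(-3 + R\right)}{9 \left(-5 + 2 f\right)}$)
$a{\left(p,s \right)} = \frac{122}{21} + \frac{4 p}{63}$ ($a{\left(p,s \right)} = - 2 \left(-3 + \frac{2 \left(-3 + p\right)}{9 \left(-5 + 2 \left(-1\right)\right)}\right) = - 2 \left(-3 + \frac{2 \left(-3 + p\right)}{9 \left(-5 - 2\right)}\right) = - 2 \left(-3 + \frac{2 \left(-3 + p\right)}{9 \left(-7\right)}\right) = - 2 \left(-3 + \frac{2}{9} \left(- \frac{1}{7}\right) \left(-3 + p\right)\right) = - 2 \left(-3 - \left(- \frac{2}{21} + \frac{2 p}{63}\right)\right) = - 2 \left(- \frac{61}{21} - \frac{2 p}{63}\right) = \frac{122}{21} + \frac{4 p}{63}$)
$a{\left(57,x \right)} - 383 = \left(\frac{122}{21} + \frac{4}{63} \cdot 57\right) - 383 = \left(\frac{122}{21} + \frac{76}{21}\right) - 383 = \frac{66}{7} - 383 = - \frac{2615}{7}$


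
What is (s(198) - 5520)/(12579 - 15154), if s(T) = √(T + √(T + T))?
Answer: 1104/515 - √(198 + 6*√11)/2575 ≈ 2.1380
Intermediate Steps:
s(T) = √(T + √2*√T) (s(T) = √(T + √(2*T)) = √(T + √2*√T))
(s(198) - 5520)/(12579 - 15154) = (√(198 + √2*√198) - 5520)/(12579 - 15154) = (√(198 + √2*(3*√22)) - 5520)/(-2575) = (√(198 + 6*√11) - 5520)*(-1/2575) = (-5520 + √(198 + 6*√11))*(-1/2575) = 1104/515 - √(198 + 6*√11)/2575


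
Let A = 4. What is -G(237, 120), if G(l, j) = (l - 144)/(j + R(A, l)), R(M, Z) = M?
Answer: -¾ ≈ -0.75000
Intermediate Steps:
G(l, j) = (-144 + l)/(4 + j) (G(l, j) = (l - 144)/(j + 4) = (-144 + l)/(4 + j))
-G(237, 120) = -(-144 + 237)/(4 + 120) = -93/124 = -1*¾ = -¾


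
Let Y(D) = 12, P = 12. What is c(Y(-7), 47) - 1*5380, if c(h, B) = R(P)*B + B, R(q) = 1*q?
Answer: -4769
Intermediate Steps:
R(q) = q
c(h, B) = 13*B (c(h, B) = 12*B + B = 13*B)
c(Y(-7), 47) - 1*5380 = 13*47 - 1*5380 = 611 - 5380 = -4769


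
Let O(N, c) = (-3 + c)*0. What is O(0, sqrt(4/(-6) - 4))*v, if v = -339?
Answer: 0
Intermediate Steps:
O(N, c) = 0
O(0, sqrt(4/(-6) - 4))*v = 0*(-339) = 0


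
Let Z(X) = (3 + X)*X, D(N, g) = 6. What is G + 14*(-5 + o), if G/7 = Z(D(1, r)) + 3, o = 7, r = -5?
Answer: 427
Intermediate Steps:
Z(X) = X*(3 + X)
G = 399 (G = 7*(6*(3 + 6) + 3) = 7*(6*9 + 3) = 7*(54 + 3) = 7*57 = 399)
G + 14*(-5 + o) = 399 + 14*(-5 + 7) = 399 + 14*2 = 399 + 28 = 427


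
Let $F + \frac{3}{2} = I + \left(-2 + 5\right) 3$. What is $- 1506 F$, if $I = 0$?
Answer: $-11295$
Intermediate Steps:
$F = \frac{15}{2}$ ($F = - \frac{3}{2} + \left(0 + \left(-2 + 5\right) 3\right) = - \frac{3}{2} + \left(0 + 3 \cdot 3\right) = - \frac{3}{2} + \left(0 + 9\right) = - \frac{3}{2} + 9 = \frac{15}{2} \approx 7.5$)
$- 1506 F = \left(-1506\right) \frac{15}{2} = -11295$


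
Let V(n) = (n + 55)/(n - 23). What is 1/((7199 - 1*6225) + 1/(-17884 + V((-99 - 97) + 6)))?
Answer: 1269719/1236706235 ≈ 0.0010267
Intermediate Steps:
V(n) = (55 + n)/(-23 + n)
1/((7199 - 1*6225) + 1/(-17884 + V((-99 - 97) + 6))) = 1/((7199 - 1*6225) + 1/(-17884 + (55 + ((-99 - 97) + 6))/(-23 + ((-99 - 97) + 6)))) = 1/((7199 - 6225) + 1/(-17884 + (55 + (-196 + 6))/(-23 + (-196 + 6)))) = 1/(974 + 1/(-17884 + (55 - 190)/(-23 - 190))) = 1/(974 + 1/(-17884 - 135/(-213))) = 1/(974 + 1/(-17884 - 1/213*(-135))) = 1/(974 + 1/(-17884 + 45/71)) = 1/(974 + 1/(-1269719/71)) = 1/(974 - 71/1269719) = 1/(1236706235/1269719) = 1269719/1236706235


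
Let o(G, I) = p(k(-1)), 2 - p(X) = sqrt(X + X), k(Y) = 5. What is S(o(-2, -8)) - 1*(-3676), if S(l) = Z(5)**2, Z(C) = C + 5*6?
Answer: 4901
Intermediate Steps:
Z(C) = 30 + C (Z(C) = C + 30 = 30 + C)
p(X) = 2 - sqrt(2)*sqrt(X) (p(X) = 2 - sqrt(X + X) = 2 - sqrt(2*X) = 2 - sqrt(2)*sqrt(X))
o(G, I) = 2 - sqrt(10) (o(G, I) = 2 - sqrt(2)*sqrt(5) = 2 - sqrt(10))
S(l) = 1225 (S(l) = (30 + 5)**2 = 35**2 = 1225)
S(o(-2, -8)) - 1*(-3676) = 1225 - 1*(-3676) = 1225 + 3676 = 4901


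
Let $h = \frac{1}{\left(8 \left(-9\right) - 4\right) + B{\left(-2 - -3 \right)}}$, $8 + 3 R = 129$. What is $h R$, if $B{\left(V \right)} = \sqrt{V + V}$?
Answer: $- \frac{4598}{8661} - \frac{121 \sqrt{2}}{17322} \approx -0.54076$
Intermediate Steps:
$R = \frac{121}{3}$ ($R = - \frac{8}{3} + \frac{1}{3} \cdot 129 = - \frac{8}{3} + 43 = \frac{121}{3} \approx 40.333$)
$B{\left(V \right)} = \sqrt{2} \sqrt{V}$ ($B{\left(V \right)} = \sqrt{2 V} = \sqrt{2} \sqrt{V}$)
$h = \frac{1}{-76 + \sqrt{2}}$ ($h = \frac{1}{\left(8 \left(-9\right) - 4\right) + \sqrt{2} \sqrt{-2 - -3}} = \frac{1}{\left(-72 - 4\right) + \sqrt{2} \sqrt{-2 + 3}} = \frac{1}{-76 + \sqrt{2} \sqrt{1}} = \frac{1}{-76 + \sqrt{2} \cdot 1} = \frac{1}{-76 + \sqrt{2}} \approx -0.013407$)
$h R = \left(- \frac{38}{2887} - \frac{\sqrt{2}}{5774}\right) \frac{121}{3} = - \frac{4598}{8661} - \frac{121 \sqrt{2}}{17322}$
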